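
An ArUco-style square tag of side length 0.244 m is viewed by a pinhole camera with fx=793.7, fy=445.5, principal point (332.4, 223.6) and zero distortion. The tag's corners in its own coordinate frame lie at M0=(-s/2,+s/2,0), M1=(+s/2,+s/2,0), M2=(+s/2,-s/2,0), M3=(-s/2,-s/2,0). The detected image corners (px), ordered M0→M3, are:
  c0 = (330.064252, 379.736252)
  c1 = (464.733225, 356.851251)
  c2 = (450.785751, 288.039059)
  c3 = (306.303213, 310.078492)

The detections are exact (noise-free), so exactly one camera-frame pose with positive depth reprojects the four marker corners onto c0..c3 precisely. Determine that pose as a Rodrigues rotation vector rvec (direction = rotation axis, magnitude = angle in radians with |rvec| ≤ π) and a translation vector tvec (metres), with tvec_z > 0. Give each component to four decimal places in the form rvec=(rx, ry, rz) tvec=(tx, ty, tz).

rvec=(0.3441, -0.2211, -0.1960) tvec=(0.0943, 0.3270, 1.3120)

Intrinsics K: fx=793.7, fy=445.5, cx=332.4, cy=223.6
Marker side s = 0.244 m; corners in marker frame (Z=0):
  M0 = (-0.1220, +0.1220, 0)
  M1 = (+0.1220, +0.1220, 0)
  M2 = (+0.1220, -0.1220, 0)
  M3 = (-0.1220, -0.1220, 0)
Detected image corners:
  c0 = (330.064252, 379.736252) px
  c1 = (464.733225, 356.851251) px
  c2 = (450.785751, 288.039059) px
  c3 = (306.303213, 310.078492) px
Planar DLT: solve 8×8 A·h = b for H (H[2,2]=1):
  H  [+624.72206 +181.52346 +389.45247]
  H  [-46.22998 +373.67320 +334.62637]
  H  [+0.13751 +0.26958 +1.00000]
B = K⁻¹H; ‖b₁‖=0.762202, ‖b₂‖=0.762202; λ = 2/(‖b₁‖+‖b₂‖) = 1.311988, sign → tz>0 ⇒ λ=+1.311988
r₁ = λ·B[:,0] = (+0.95711,-0.22670,+0.18042); r₂ = λ·B[:,1] = (+0.15194,+0.92294,+0.35369)
r₃ = r₁×r₂ = (-0.24669,-0.31110,+0.91780); SVD([r₁ r₂ r₃]) → R = UVᵀ:
  R  [+0.95711 +0.15194 -0.24669]
  R  [-0.22670 +0.92294 -0.31110]
  R  [+0.18042 +0.35369 +0.91780]
t = (+0.09431, +0.32697, +1.31199) m
tr R = 2.797851; θ = arccos((tr R − 1)/2) = 0.453486 rad = 25.983°
axis k = ((R−Rᵀ)₃₂, (R−Rᵀ)₁₃, (R−Rᵀ)₂₁) / (2 sinθ) = (+0.758715, -0.487457, -0.432131)
rvec = θ·k = (+0.344067, -0.221055, -0.195966)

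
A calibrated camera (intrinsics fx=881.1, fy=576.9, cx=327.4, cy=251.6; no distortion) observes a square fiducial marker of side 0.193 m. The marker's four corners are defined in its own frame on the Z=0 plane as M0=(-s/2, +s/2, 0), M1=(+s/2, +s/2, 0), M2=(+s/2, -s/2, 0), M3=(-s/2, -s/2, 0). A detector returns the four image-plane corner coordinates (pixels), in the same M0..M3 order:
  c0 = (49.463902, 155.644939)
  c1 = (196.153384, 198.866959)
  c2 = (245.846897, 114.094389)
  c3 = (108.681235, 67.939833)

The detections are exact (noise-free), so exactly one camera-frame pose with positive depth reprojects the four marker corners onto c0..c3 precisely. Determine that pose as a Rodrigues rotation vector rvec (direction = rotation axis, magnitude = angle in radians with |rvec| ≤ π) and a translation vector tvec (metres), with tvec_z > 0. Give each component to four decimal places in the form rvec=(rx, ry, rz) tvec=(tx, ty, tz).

Intrinsics K: fx=881.1, fy=576.9, cx=327.4, cy=251.6
Marker side s = 0.193 m; corners in marker frame (Z=0):
  M0 = (-0.0965, +0.0965, 0)
  M1 = (+0.0965, +0.0965, 0)
  M2 = (+0.0965, -0.0965, 0)
  M3 = (-0.0965, -0.0965, 0)
Detected image corners:
  c0 = (49.463902, 155.644939) px
  c1 = (196.153384, 198.866959) px
  c2 = (245.846897, 114.094389) px
  c3 = (108.681235, 67.939833) px
Planar DLT: solve 8×8 A·h = b for H (H[2,2]=1):
  H  [+779.41918 -316.49811 +152.68584]
  H  [+271.58990 +415.27673 +133.80533]
  H  [+0.29726 -0.23363 +1.00000]
B = K⁻¹H; ‖b₁‖=0.896678, ‖b₂‖=0.896678; λ = 2/(‖b₁‖+‖b₂‖) = 1.115228, sign → tz>0 ⇒ λ=+1.115228
r₁ = λ·B[:,0] = (+0.86335,+0.38044,+0.33151); r₂ = λ·B[:,1] = (-0.30378,+0.91642,-0.26055)
r₃ = r₁×r₂ = (-0.40293,+0.12424,+0.90676); SVD([r₁ r₂ r₃]) → R = UVᵀ:
  R  [+0.86335 -0.30378 -0.40293]
  R  [+0.38044 +0.91642 +0.12424]
  R  [+0.33151 -0.26055 +0.90676]
t = (-0.22114, -0.22771, +1.11523) m
tr R = 2.686527; θ = arccos((tr R − 1)/2) = 0.567471 rad = 32.514°
axis k = ((R−Rᵀ)₃₂, (R−Rᵀ)₁₃, (R−Rᵀ)₂₁) / (2 sinθ) = (-0.357948, -0.683197, +0.636486)
rvec = θ·k = (-0.203125, -0.387694, +0.361187)

rvec=(-0.2031, -0.3877, 0.3612) tvec=(-0.2211, -0.2277, 1.1152)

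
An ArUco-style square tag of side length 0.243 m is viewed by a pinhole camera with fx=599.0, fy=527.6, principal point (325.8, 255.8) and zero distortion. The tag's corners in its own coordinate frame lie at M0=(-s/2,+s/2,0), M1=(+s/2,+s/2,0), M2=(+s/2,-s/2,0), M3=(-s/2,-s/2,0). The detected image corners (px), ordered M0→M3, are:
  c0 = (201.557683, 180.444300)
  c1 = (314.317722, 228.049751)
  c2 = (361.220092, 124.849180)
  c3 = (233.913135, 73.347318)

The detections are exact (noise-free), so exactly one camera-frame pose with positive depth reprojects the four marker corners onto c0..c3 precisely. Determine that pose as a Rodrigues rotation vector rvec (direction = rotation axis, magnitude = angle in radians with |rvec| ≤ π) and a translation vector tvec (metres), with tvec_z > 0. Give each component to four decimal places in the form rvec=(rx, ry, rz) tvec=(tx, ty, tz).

rvec=(0.5164, 0.1964, 0.4175) tvec=(-0.0900, -0.2083, 1.0849)

Intrinsics K: fx=599.0, fy=527.6, cx=325.8, cy=255.8
Marker side s = 0.243 m; corners in marker frame (Z=0):
  M0 = (-0.1215, +0.1215, 0)
  M1 = (+0.1215, +0.1215, 0)
  M2 = (+0.1215, -0.1215, 0)
  M3 = (-0.1215, -0.1215, 0)
Detected image corners:
  c0 = (201.557683, 180.444300) px
  c1 = (314.317722, 228.049751) px
  c2 = (361.220092, 124.849180) px
  c3 = (233.913135, 73.347318) px
Planar DLT: solve 8×8 A·h = b for H (H[2,2]=1):
  H  [+472.39784 -30.84976 +276.08742]
  H  [+192.62805 +504.84701 +154.49273]
  H  [-0.07143 +0.47514 +1.00000]
B = K⁻¹H; ‖b₁‖=0.921757, ‖b₂‖=0.921757; λ = 2/(‖b₁‖+‖b₂‖) = 1.084885, sign → tz>0 ⇒ λ=+1.084885
r₁ = λ·B[:,0] = (+0.89774,+0.43366,-0.07749); r₂ = λ·B[:,1] = (-0.33625,+0.78818,+0.51548)
r₃ = r₁×r₂ = (+0.28462,-0.43671,+0.85339); SVD([r₁ r₂ r₃]) → R = UVᵀ:
  R  [+0.89774 -0.33625 +0.28462]
  R  [+0.43366 +0.78818 -0.43671]
  R  [-0.07749 +0.51548 +0.85339]
t = (-0.09004, -0.20831, +1.08489) m
tr R = 2.539305; θ = arccos((tr R − 1)/2) = 0.692500 rad = 39.677°
axis k = ((R−Rᵀ)₃₂, (R−Rᵀ)₁₃, (R−Rᵀ)₂₁) / (2 sinθ) = (+0.745684, +0.283581, +0.602940)
rvec = θ·k = (+0.516386, +0.196380, +0.417536)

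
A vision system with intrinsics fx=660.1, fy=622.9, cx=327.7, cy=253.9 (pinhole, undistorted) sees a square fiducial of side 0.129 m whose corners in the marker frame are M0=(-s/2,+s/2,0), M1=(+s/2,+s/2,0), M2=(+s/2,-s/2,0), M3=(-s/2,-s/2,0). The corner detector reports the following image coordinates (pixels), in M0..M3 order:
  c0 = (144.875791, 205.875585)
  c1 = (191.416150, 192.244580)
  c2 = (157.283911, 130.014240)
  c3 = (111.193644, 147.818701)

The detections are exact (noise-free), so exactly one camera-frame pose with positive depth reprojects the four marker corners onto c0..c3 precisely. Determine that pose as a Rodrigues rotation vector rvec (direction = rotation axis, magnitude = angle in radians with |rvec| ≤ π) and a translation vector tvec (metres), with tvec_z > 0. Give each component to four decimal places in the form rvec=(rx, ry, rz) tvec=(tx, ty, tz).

Intrinsics K: fx=660.1, fy=622.9, cx=327.7, cy=253.9
Marker side s = 0.129 m; corners in marker frame (Z=0):
  M0 = (-0.0645, +0.0645, 0)
  M1 = (+0.0645, +0.0645, 0)
  M2 = (+0.0645, -0.0645, 0)
  M3 = (-0.0645, -0.0645, 0)
Detected image corners:
  c0 = (144.875791, 205.875585) px
  c1 = (191.416150, 192.244580) px
  c2 = (157.283911, 130.014240) px
  c3 = (111.193644, 147.818701) px
Planar DLT: solve 8×8 A·h = b for H (H[2,2]=1):
  H  [+288.29701 +303.21175 +150.78558]
  H  [-200.65996 +510.91650 +169.74405]
  H  [-0.46806 +0.26733 +1.00000]
B = K⁻¹H; ‖b₁‖=0.827066, ‖b₂‖=0.827066; λ = 2/(‖b₁‖+‖b₂‖) = 1.209094, sign → tz>0 ⇒ λ=+1.209094
r₁ = λ·B[:,0] = (+0.80902,-0.15882,-0.56592); r₂ = λ·B[:,1] = (+0.39493,+0.85998,+0.32322)
r₃ = r₁×r₂ = (+0.43535,-0.48499,+0.75846); SVD([r₁ r₂ r₃]) → R = UVᵀ:
  R  [+0.80902 +0.39493 +0.43535]
  R  [-0.15882 +0.85998 -0.48499]
  R  [-0.56592 +0.32322 +0.75846]
t = (-0.32405, -0.16335, +1.20909) m
tr R = 2.427449; θ = arccos((tr R − 1)/2) = 0.775995 rad = 44.461°
axis k = ((R−Rᵀ)₃₂, (R−Rᵀ)₁₃, (R−Rᵀ)₂₁) / (2 sinθ) = (+0.576946, +0.714757, -0.395292)
rvec = θ·k = (+0.447707, +0.554648, -0.306744)

rvec=(0.4477, 0.5546, -0.3067) tvec=(-0.3241, -0.1634, 1.2091)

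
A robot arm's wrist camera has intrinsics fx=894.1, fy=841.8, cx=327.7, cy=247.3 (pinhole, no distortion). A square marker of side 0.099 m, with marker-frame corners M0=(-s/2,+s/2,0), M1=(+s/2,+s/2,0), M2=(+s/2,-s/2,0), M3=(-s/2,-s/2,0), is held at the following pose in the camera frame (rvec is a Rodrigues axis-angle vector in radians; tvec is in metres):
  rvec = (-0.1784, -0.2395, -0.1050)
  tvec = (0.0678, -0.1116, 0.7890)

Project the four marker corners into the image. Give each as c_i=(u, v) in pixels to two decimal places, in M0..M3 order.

c0=(358.10, 182.60) c1=(465.00, 175.95) c2=(448.65, 76.57) c3=(343.44, 80.02)

Intrinsics K: fx=894.1, fy=841.8, cx=327.7, cy=247.3
Marker side s = 0.099 m; corners in marker frame (Z=0):
  M0 = (-0.0495, +0.0495, 0)
  M1 = (+0.0495, +0.0495, 0)
  M2 = (+0.0495, -0.0495, 0)
  M3 = (-0.0495, -0.0495, 0)
rvec = (-0.1784, -0.2395, -0.1050), |rvec| = θ = 0.31656 rad = 18.138°
Rodrigues: sinθ=0.31130, 1−cosθ=0.04969; R = I + sinθ·[k]× + (1−cosθ)·[k]×²:
    [+0.96609 +0.12444 -0.22623]
    [-0.08207 +0.97875 +0.18790]
    [+0.24481 -0.16297 +0.95578]
t = (0.0678, -0.1116, 0.7890) m
M0: Pc = R·M0+t = (+0.02614, -0.05909, +0.76882); u = 894.1·(+0.02614)/0.76882 + 327.7 = 358.0977, v = 841.8·(-0.05909)/0.76882 + 247.3 = 182.6013
M1: Pc = R·M1+t = (+0.12178, -0.06721, +0.79305); u = 894.1·(+0.12178)/0.79305 + 327.7 = 464.9985, v = 841.8·(-0.06721)/0.79305 + 247.3 = 175.9542
M2: Pc = R·M2+t = (+0.10946, -0.16411, +0.80918); u = 894.1·(+0.10946)/0.80918 + 327.7 = 448.6486, v = 841.8·(-0.16411)/0.80918 + 247.3 = 76.5746
M3: Pc = R·M3+t = (+0.01382, -0.15599, +0.78495); u = 894.1·(+0.01382)/0.78495 + 327.7 = 343.4402, v = 841.8·(-0.15599)/0.78495 + 247.3 = 80.0167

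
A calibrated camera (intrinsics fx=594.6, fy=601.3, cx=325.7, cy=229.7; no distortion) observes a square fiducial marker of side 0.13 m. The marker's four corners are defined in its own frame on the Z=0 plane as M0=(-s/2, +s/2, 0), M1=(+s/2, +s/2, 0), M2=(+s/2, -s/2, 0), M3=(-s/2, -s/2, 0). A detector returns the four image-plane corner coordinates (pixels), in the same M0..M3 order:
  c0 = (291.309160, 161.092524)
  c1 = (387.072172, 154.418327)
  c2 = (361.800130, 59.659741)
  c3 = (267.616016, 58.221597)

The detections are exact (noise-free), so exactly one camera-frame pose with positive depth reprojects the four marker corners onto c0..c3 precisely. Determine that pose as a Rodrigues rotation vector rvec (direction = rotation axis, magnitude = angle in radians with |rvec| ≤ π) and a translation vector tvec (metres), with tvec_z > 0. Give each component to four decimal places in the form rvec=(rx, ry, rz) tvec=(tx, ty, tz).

Intrinsics K: fx=594.6, fy=601.3, cx=325.7, cy=229.7
Marker side s = 0.13 m; corners in marker frame (Z=0):
  M0 = (-0.0650, +0.0650, 0)
  M1 = (+0.0650, +0.0650, 0)
  M2 = (+0.0650, -0.0650, 0)
  M3 = (-0.0650, -0.0650, 0)
Detected image corners:
  c0 = (291.309160, 161.092524) px
  c1 = (387.072172, 154.418327) px
  c2 = (361.800130, 59.659741) px
  c3 = (267.616016, 58.221597) px
Planar DLT: solve 8×8 A·h = b for H (H[2,2]=1):
  H  [+934.42326 +94.18269 +328.64529]
  H  [+48.04110 +727.56788 +107.36780]
  H  [+0.62386 -0.28870 +1.00000]
B = K⁻¹H; ‖b₁‖=1.388048, ‖b₂‖=1.388048; λ = 2/(‖b₁‖+‖b₂‖) = 0.720436, sign → tz>0 ⇒ λ=+0.720436
r₁ = λ·B[:,0] = (+0.88598,-0.11413,+0.44945); r₂ = λ·B[:,1] = (+0.22805,+0.95118,-0.20799)
r₃ = r₁×r₂ = (-0.40377,+0.28677,+0.86875); SVD([r₁ r₂ r₃]) → R = UVᵀ:
  R  [+0.88598 +0.22805 -0.40377]
  R  [-0.11413 +0.95118 +0.28677]
  R  [+0.44945 -0.20799 +0.86875]
t = (+0.00357, -0.14657, +0.72044) m
tr R = 2.705911; θ = arccos((tr R − 1)/2) = 0.549175 rad = 31.465°
axis k = ((R−Rᵀ)₃₂, (R−Rᵀ)₁₃, (R−Rᵀ)₂₁) / (2 sinθ) = (-0.473927, -0.817289, -0.327768)
rvec = θ·k = (-0.260269, -0.448834, -0.180002)

rvec=(-0.2603, -0.4488, -0.1800) tvec=(0.0036, -0.1466, 0.7204)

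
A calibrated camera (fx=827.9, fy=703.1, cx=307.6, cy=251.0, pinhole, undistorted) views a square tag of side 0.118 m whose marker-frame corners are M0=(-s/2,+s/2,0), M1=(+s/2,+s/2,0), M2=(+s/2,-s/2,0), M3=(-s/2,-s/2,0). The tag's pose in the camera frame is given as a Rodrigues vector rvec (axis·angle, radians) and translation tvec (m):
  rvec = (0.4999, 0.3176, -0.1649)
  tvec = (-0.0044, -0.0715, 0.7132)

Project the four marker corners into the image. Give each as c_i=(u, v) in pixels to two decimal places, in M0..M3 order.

Intrinsics K: fx=827.9, fy=703.1, cx=307.6, cy=251.0
Marker side s = 0.118 m; corners in marker frame (Z=0):
  M0 = (-0.0590, +0.0590, 0)
  M1 = (+0.0590, +0.0590, 0)
  M2 = (+0.0590, -0.0590, 0)
  M3 = (-0.0590, -0.0590, 0)
rvec = (0.4999, 0.3176, -0.1649), |rvec| = θ = 0.61479 rad = 35.225°
Rodrigues: sinθ=0.57678, 1−cosθ=0.18310; R = I + sinθ·[k]× + (1−cosθ)·[k]×²:
    [+0.93796 +0.23162 +0.25803]
    [-0.07779 +0.86576 -0.49437]
    [-0.33790 +0.44363 +0.83007]
t = (-0.0044, -0.0715, 0.7132) m
M0: Pc = R·M0+t = (-0.04607, -0.01583, +0.75931); u = 827.9·(-0.04607)/0.75931 + 307.6 = 257.3641, v = 703.1·(-0.01583)/0.75931 + 251.0 = 236.3416
M1: Pc = R·M1+t = (+0.06461, -0.02501, +0.71944); u = 827.9·(+0.06461)/0.71944 + 307.6 = 381.9453, v = 703.1·(-0.02501)/0.71944 + 251.0 = 226.5583
M2: Pc = R·M2+t = (+0.03727, -0.12717, +0.66709); u = 827.9·(+0.03727)/0.66709 + 307.6 = 353.8593, v = 703.1·(-0.12717)/0.66709 + 251.0 = 116.9655
M3: Pc = R·M3+t = (-0.07341, -0.11799, +0.70696); u = 827.9·(-0.07341)/0.70696 + 307.6 = 221.6374, v = 703.1·(-0.11799)/0.70696 + 251.0 = 133.6543

c0=(257.36, 236.34) c1=(381.95, 226.56) c2=(353.86, 116.97) c3=(221.64, 133.65)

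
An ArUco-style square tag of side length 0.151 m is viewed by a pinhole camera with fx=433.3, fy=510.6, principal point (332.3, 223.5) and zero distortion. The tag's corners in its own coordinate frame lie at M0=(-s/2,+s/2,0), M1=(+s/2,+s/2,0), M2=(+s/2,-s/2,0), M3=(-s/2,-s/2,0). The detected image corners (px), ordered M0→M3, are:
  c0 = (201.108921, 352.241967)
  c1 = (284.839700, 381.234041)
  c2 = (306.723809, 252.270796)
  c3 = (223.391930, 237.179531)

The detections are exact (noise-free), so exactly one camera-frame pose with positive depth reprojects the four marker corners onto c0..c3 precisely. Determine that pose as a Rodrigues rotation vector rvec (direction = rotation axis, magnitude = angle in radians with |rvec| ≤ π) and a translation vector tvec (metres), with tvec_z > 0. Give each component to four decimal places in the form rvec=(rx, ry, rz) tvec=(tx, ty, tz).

Intrinsics K: fx=433.3, fy=510.6, cx=332.3, cy=223.5
Marker side s = 0.151 m; corners in marker frame (Z=0):
  M0 = (-0.0755, +0.0755, 0)
  M1 = (+0.0755, +0.0755, 0)
  M2 = (+0.0755, -0.0755, 0)
  M3 = (-0.0755, -0.0755, 0)
Detected image corners:
  c0 = (201.108921, 352.241967) px
  c1 = (284.839700, 381.234041) px
  c2 = (306.723809, 252.270796) px
  c3 = (223.391930, 237.179531) px
Planar DLT: solve 8×8 A·h = b for H (H[2,2]=1):
  H  [+371.63235 -202.34617 +251.94644]
  H  [-73.28705 +738.11588 +304.12104]
  H  [-0.71465 -0.22056 +1.00000]
B = K⁻¹H; ‖b₁‖=1.586039, ‖b₂‖=1.586039; λ = 2/(‖b₁‖+‖b₂‖) = 0.630502, sign → tz>0 ⇒ λ=+0.630502
r₁ = λ·B[:,0] = (+0.88633,+0.10674,-0.45059); r₂ = λ·B[:,1] = (-0.18779,+0.97232,-0.13906)
r₃ = r₁×r₂ = (+0.42327,+0.20787,+0.88183); SVD([r₁ r₂ r₃]) → R = UVᵀ:
  R  [+0.88633 -0.18779 +0.42327]
  R  [+0.10674 +0.97232 +0.20787]
  R  [-0.45059 -0.13906 +0.88183]
t = (-0.11692, +0.09955, +0.63050) m
tr R = 2.740476; θ = arccos((tr R − 1)/2) = 0.515111 rad = 29.514°
axis k = ((R−Rᵀ)₃₂, (R−Rᵀ)₁₃, (R−Rᵀ)₂₁) / (2 sinθ) = (-0.352126, +0.886932, +0.298929)
rvec = θ·k = (-0.181384, +0.456869, +0.153982)

rvec=(-0.1814, 0.4569, 0.1540) tvec=(-0.1169, 0.0996, 0.6305)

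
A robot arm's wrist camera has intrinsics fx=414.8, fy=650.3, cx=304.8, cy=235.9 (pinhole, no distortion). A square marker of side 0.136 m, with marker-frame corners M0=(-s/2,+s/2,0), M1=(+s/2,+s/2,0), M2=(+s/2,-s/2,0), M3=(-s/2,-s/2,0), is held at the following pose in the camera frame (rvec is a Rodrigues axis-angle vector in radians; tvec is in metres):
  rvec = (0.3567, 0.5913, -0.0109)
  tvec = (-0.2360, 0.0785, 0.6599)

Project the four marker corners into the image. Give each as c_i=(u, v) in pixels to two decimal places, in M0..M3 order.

Intrinsics K: fx=414.8, fy=650.3, cx=304.8, cy=235.9
Marker side s = 0.136 m; corners in marker frame (Z=0):
  M0 = (-0.0680, +0.0680, 0)
  M1 = (+0.0680, +0.0680, 0)
  M2 = (+0.0680, -0.0680, 0)
  M3 = (-0.0680, -0.0680, 0)
rvec = (0.3567, 0.5913, -0.0109), |rvec| = θ = 0.69064 rad = 39.571°
Rodrigues: sinθ=0.63703, 1−cosθ=0.22916; R = I + sinθ·[k]× + (1−cosθ)·[k]×²:
    [+0.83196 +0.11139 +0.54353]
    [+0.09128 +0.93881 -0.33211]
    [-0.54727 +0.32592 +0.77089]
t = (-0.2360, 0.0785, 0.6599) m
M0: Pc = R·M0+t = (-0.28500, +0.13613, +0.71928); u = 414.8·(-0.28500)/0.71928 + 304.8 = 140.4436, v = 650.3·(+0.13613)/0.71928 + 235.9 = 358.9777
M1: Pc = R·M1+t = (-0.17185, +0.14855, +0.64485); u = 414.8·(-0.17185)/0.64485 + 304.8 = 194.2557, v = 650.3·(+0.14855)/0.64485 + 235.9 = 385.7023
M2: Pc = R·M2+t = (-0.18700, +0.02087, +0.60052); u = 414.8·(-0.18700)/0.60052 + 304.8 = 175.6329, v = 650.3·(+0.02087)/0.60052 + 235.9 = 258.4973
M3: Pc = R·M3+t = (-0.30015, +0.00845, +0.67495); u = 414.8·(-0.30015)/0.67495 + 304.8 = 120.3405, v = 650.3·(+0.00845)/0.67495 + 235.9 = 244.0449

c0=(140.44, 358.98) c1=(194.26, 385.70) c2=(175.63, 258.50) c3=(120.34, 244.04)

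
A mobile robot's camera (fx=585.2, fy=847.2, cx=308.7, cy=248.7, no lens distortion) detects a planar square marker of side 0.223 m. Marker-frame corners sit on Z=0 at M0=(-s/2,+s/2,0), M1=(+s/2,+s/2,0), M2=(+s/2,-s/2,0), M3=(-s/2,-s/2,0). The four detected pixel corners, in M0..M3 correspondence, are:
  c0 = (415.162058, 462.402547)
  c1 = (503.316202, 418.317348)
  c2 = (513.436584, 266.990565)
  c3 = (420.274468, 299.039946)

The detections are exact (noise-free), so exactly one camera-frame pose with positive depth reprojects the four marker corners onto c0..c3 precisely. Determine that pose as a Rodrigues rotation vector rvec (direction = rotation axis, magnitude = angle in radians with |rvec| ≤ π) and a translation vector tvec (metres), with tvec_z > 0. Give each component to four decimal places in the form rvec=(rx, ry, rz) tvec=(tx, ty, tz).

rvec=(0.3034, -0.4916, -0.0944) tvec=(0.2923, 0.1480, 1.0943)

Intrinsics K: fx=585.2, fy=847.2, cx=308.7, cy=248.7
Marker side s = 0.223 m; corners in marker frame (Z=0):
  M0 = (-0.1115, +0.1115, 0)
  M1 = (+0.1115, +0.1115, 0)
  M2 = (+0.1115, -0.1115, 0)
  M3 = (-0.1115, -0.1115, 0)
Detected image corners:
  c0 = (415.162058, 462.402547) px
  c1 = (503.316202, 418.317348) px
  c2 = (513.436584, 266.990565) px
  c3 = (420.274468, 299.039946) px
Planar DLT: solve 8×8 A·h = b for H (H[2,2]=1):
  H  [+596.64144 +96.03469 +465.00631]
  H  [-22.78884 +806.43715 +363.29075]
  H  [+0.41131 +0.28227 +1.00000]
B = K⁻¹H; ‖b₁‖=0.913843, ‖b₂‖=0.913843; λ = 2/(‖b₁‖+‖b₂‖) = 1.094280, sign → tz>0 ⇒ λ=+1.094280
r₁ = λ·B[:,0] = (+0.87825,-0.16156,+0.45009); r₂ = λ·B[:,1] = (+0.01664,+0.95096,+0.30888)
r₃ = r₁×r₂ = (-0.47792,-0.26379,+0.83786); SVD([r₁ r₂ r₃]) → R = UVᵀ:
  R  [+0.87825 +0.01664 -0.47792]
  R  [-0.16156 +0.95096 -0.26379]
  R  [+0.45009 +0.30888 +0.83786]
t = (+0.29228, +0.14801, +1.09428) m
tr R = 2.667064; θ = arccos((tr R − 1)/2) = 0.585326 rad = 33.537°
axis k = ((R−Rᵀ)₃₂, (R−Rᵀ)₁₃, (R−Rᵀ)₂₁) / (2 sinθ) = (+0.518277, -0.839868, -0.161275)
rvec = θ·k = (+0.303361, -0.491597, -0.094399)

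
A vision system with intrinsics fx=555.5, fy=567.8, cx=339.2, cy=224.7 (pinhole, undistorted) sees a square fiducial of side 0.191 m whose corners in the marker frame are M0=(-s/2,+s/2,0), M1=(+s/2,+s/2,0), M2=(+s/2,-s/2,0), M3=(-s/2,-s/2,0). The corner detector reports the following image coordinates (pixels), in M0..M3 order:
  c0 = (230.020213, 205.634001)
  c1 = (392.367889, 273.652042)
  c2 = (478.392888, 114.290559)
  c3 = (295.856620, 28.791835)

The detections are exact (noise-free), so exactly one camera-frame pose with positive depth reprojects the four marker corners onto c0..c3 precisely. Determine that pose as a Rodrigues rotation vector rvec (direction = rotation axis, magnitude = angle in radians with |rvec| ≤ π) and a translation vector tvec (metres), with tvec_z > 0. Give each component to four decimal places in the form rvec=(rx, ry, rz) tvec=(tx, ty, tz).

rvec=(0.4344, -0.0394, 0.4141) tvec=(0.0093, -0.0622, 0.5645)

Intrinsics K: fx=555.5, fy=567.8, cx=339.2, cy=224.7
Marker side s = 0.191 m; corners in marker frame (Z=0):
  M0 = (-0.0955, +0.0955, 0)
  M1 = (+0.0955, +0.0955, 0)
  M2 = (+0.0955, -0.0955, 0)
  M3 = (-0.0955, -0.0955, 0)
Detected image corners:
  c0 = (230.020213, 205.634001) px
  c1 = (392.367889, 273.652042) px
  c2 = (478.392888, 114.290559) px
  c3 = (295.856620, 28.791835) px
Planar DLT: solve 8×8 A·h = b for H (H[2,2]=1):
  H  [+976.16319 -150.77016 +348.39907]
  H  [+433.04581 +989.61373 +162.09808]
  H  [+0.22027 +0.70995 +1.00000]
B = K⁻¹H; ‖b₁‖=1.771497, ‖b₂‖=1.771497; λ = 2/(‖b₁‖+‖b₂‖) = 0.564494, sign → tz>0 ⇒ λ=+0.564494
r₁ = λ·B[:,0] = (+0.91604,+0.38132,+0.12434); r₂ = λ·B[:,1] = (-0.39792,+0.82526,+0.40076)
r₃ = r₁×r₂ = (+0.05020,-0.41659,+0.90771); SVD([r₁ r₂ r₃]) → R = UVᵀ:
  R  [+0.91604 -0.39792 +0.05020]
  R  [+0.38132 +0.82526 -0.41659]
  R  [+0.12434 +0.40076 +0.90771]
t = (+0.00935, -0.06224, +0.56449) m
tr R = 2.649005; θ = arccos((tr R − 1)/2) = 0.601473 rad = 34.462°
axis k = ((R−Rᵀ)₃₂, (R−Rᵀ)₁₃, (R−Rᵀ)₂₁) / (2 sinθ) = (+0.722224, -0.065507, +0.688550)
rvec = θ·k = (+0.434399, -0.039401, +0.414144)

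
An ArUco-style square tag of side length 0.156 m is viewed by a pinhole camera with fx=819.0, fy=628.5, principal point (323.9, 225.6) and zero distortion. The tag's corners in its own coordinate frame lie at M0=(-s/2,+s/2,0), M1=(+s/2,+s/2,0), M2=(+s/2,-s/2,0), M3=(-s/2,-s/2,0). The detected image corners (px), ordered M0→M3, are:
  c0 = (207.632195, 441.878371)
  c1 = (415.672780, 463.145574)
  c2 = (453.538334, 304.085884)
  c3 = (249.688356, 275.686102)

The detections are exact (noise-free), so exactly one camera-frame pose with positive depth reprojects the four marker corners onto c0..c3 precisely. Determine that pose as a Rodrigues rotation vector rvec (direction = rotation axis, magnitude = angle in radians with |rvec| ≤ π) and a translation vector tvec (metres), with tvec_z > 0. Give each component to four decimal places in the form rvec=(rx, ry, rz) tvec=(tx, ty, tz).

Intrinsics K: fx=819.0, fy=628.5, cx=323.9, cy=225.6
Marker side s = 0.156 m; corners in marker frame (Z=0):
  M0 = (-0.0780, +0.0780, 0)
  M1 = (+0.0780, +0.0780, 0)
  M2 = (+0.0780, -0.0780, 0)
  M3 = (-0.0780, -0.0780, 0)
Detected image corners:
  c0 = (207.632195, 441.878371) px
  c1 = (415.672780, 463.145574) px
  c2 = (453.538334, 304.085884) px
  c3 = (249.688356, 275.686102) px
Planar DLT: solve 8×8 A·h = b for H (H[2,2]=1):
  H  [+1417.05445 -280.29456 +334.09630]
  H  [+267.85921 +1014.59524 +371.01473]
  H  [+0.29240 -0.07370 +1.00000]
B = K⁻¹H; ‖b₁‖=1.671997, ‖b₂‖=1.671997; λ = 2/(‖b₁‖+‖b₂‖) = 0.598087, sign → tz>0 ⇒ λ=+0.598087
r₁ = λ·B[:,0] = (+0.96566,+0.19212,+0.17488); r₂ = λ·B[:,1] = (-0.18726,+0.98132,-0.04408)
r₃ = r₁×r₂ = (-0.18008,+0.00982,+0.98360); SVD([r₁ r₂ r₃]) → R = UVᵀ:
  R  [+0.96566 -0.18726 -0.18008]
  R  [+0.19212 +0.98132 +0.00982]
  R  [+0.17488 -0.04408 +0.98360]
t = (+0.00745, +0.13838, +0.59809) m
tr R = 2.930587; θ = arccos((tr R − 1)/2) = 0.264232 rad = 15.139°
axis k = ((R−Rᵀ)₃₂, (R−Rᵀ)₁₃, (R−Rᵀ)₂₁) / (2 sinθ) = (-0.103186, -0.679571, +0.726317)
rvec = θ·k = (-0.027265, -0.179564, +0.191916)

rvec=(-0.0273, -0.1796, 0.1919) tvec=(0.0074, 0.1384, 0.5981)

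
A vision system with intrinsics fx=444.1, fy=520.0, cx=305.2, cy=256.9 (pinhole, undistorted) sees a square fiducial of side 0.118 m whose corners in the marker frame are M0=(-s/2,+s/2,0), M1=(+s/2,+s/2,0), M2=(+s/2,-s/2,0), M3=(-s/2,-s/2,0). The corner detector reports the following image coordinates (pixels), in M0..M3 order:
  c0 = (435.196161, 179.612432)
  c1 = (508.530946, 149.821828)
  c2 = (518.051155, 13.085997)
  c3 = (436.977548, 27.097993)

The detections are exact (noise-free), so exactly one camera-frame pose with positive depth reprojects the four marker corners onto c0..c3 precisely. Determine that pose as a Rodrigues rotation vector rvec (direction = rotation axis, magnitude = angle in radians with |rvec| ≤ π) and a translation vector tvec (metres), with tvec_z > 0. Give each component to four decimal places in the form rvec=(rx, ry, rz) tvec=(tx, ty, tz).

rvec=(0.3797, -0.5565, -0.2263) tvec=(0.1705, -0.1367, 0.4409)

Intrinsics K: fx=444.1, fy=520.0, cx=305.2, cy=256.9
Marker side s = 0.118 m; corners in marker frame (Z=0):
  M0 = (-0.0590, +0.0590, 0)
  M1 = (+0.0590, +0.0590, 0)
  M2 = (+0.0590, -0.0590, 0)
  M3 = (-0.0590, -0.0590, 0)
Detected image corners:
  c0 = (435.196161, 179.612432) px
  c1 = (508.530946, 149.821828) px
  c2 = (518.051155, 13.085997) px
  c3 = (436.977548, 27.097993) px
Planar DLT: solve 8×8 A·h = b for H (H[2,2]=1):
  H  [+1158.03266 +390.29199 +476.95996]
  H  [-90.84974 +1307.13433 +95.67329]
  H  [+1.06502 +0.92743 +1.00000]
B = K⁻¹H; ‖b₁‖=2.267963, ‖b₂‖=2.267963; λ = 2/(‖b₁‖+‖b₂‖) = 0.440924, sign → tz>0 ⇒ λ=+0.440924
r₁ = λ·B[:,0] = (+0.82703,-0.30903,+0.46959); r₂ = λ·B[:,1] = (+0.10647,+0.90633,+0.40893)
r₃ = r₁×r₂ = (-0.55198,-0.28820,+0.78247); SVD([r₁ r₂ r₃]) → R = UVᵀ:
  R  [+0.82703 +0.10647 -0.55198]
  R  [-0.30903 +0.90633 -0.28820]
  R  [+0.46959 +0.40893 +0.78247]
t = (+0.17053, -0.13671, +0.44092) m
tr R = 2.515837; θ = arccos((tr R − 1)/2) = 0.710680 rad = 40.719°
axis k = ((R−Rᵀ)₃₂, (R−Rᵀ)₁₃, (R−Rᵀ)₂₁) / (2 sinθ) = (+0.534316, -0.782997, -0.318469)
rvec = θ·k = (+0.379728, -0.556460, -0.226329)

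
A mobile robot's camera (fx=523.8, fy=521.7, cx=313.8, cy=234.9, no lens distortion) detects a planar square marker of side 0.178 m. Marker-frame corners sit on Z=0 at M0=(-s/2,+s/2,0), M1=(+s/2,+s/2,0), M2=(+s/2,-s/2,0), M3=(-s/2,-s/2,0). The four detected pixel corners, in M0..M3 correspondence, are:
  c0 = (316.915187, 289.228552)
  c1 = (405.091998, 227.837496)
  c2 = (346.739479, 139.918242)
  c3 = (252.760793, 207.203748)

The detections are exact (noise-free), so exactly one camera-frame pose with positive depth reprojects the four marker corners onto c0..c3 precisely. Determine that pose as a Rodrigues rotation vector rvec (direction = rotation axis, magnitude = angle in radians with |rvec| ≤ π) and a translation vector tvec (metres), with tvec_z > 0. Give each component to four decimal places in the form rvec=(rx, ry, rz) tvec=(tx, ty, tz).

rvec=(0.3607, -0.0452, -0.6209) tvec=(0.0278, -0.0274, 0.8369)

Intrinsics K: fx=523.8, fy=521.7, cx=313.8, cy=234.9
Marker side s = 0.178 m; corners in marker frame (Z=0):
  M0 = (-0.0890, +0.0890, 0)
  M1 = (+0.0890, +0.0890, 0)
  M2 = (+0.0890, -0.0890, 0)
  M3 = (-0.0890, -0.0890, 0)
Detected image corners:
  c0 = (316.915187, 289.228552) px
  c1 = (405.091998, 227.837496) px
  c2 = (346.739479, 139.918242) px
  c3 = (252.760793, 207.203748) px
Planar DLT: solve 8×8 A·h = b for H (H[2,2]=1):
  H  [+485.08418 +479.95072 +331.17772]
  H  [-377.84338 +566.00532 +217.82557]
  H  [-0.07868 +0.41079 +1.00000]
B = K⁻¹H; ‖b₁‖=1.194920, ‖b₂‖=1.194920; λ = 2/(‖b₁‖+‖b₂‖) = 0.836876, sign → tz>0 ⇒ λ=+0.836876
r₁ = λ·B[:,0] = (+0.81446,-0.57647,-0.06584); r₂ = λ·B[:,1] = (+0.56086,+0.75316,+0.34378)
r₃ = r₁×r₂ = (-0.14859,-0.31693,+0.93674); SVD([r₁ r₂ r₃]) → R = UVᵀ:
  R  [+0.81446 +0.56086 -0.14859]
  R  [-0.57647 +0.75316 -0.31693]
  R  [-0.06584 +0.34378 +0.93674]
t = (+0.02776, -0.02739, +0.83688) m
tr R = 2.504360; θ = arccos((tr R − 1)/2) = 0.719432 rad = 41.220°
axis k = ((R−Rᵀ)₃₂, (R−Rᵀ)₁₃, (R−Rᵀ)₂₁) / (2 sinθ) = (+0.501328, -0.062786, -0.862976)
rvec = θ·k = (+0.360672, -0.045170, -0.620853)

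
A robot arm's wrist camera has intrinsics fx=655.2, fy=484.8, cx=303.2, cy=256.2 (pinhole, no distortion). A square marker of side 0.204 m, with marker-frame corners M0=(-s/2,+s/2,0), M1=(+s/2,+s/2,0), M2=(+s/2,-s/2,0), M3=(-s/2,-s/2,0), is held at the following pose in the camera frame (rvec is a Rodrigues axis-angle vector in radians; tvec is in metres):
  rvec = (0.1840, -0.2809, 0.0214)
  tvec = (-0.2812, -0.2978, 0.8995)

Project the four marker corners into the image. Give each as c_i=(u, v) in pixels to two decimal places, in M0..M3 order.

Intrinsics K: fx=655.2, fy=484.8, cx=303.2, cy=256.2
Marker side s = 0.204 m; corners in marker frame (Z=0):
  M0 = (-0.1020, +0.1020, 0)
  M1 = (+0.1020, +0.1020, 0)
  M2 = (+0.1020, -0.1020, 0)
  M3 = (-0.1020, -0.1020, 0)
rvec = (0.1840, -0.2809, 0.0214), |rvec| = θ = 0.33648 rad = 19.279°
Rodrigues: sinθ=0.33017, 1−cosθ=0.05608; R = I + sinθ·[k]× + (1−cosθ)·[k]×²:
    [+0.96069 -0.04660 -0.27368]
    [-0.00460 +0.98300 -0.18352]
    [+0.27758 +0.17757 +0.94415]
t = (-0.2812, -0.2978, 0.8995) m
M0: Pc = R·M0+t = (-0.38394, -0.19706, +0.88930); u = 655.2·(-0.38394)/0.88930 + 303.2 = 20.3257, v = 484.8·(-0.19706)/0.88930 + 256.2 = 148.7707
M1: Pc = R·M1+t = (-0.18796, -0.19800, +0.94593); u = 655.2·(-0.18796)/0.94593 + 303.2 = 173.0068, v = 484.8·(-0.19800)/0.94593 + 256.2 = 154.7207
M2: Pc = R·M2+t = (-0.17846, -0.39854, +0.90970); u = 655.2·(-0.17846)/0.90970 + 303.2 = 174.6691, v = 484.8·(-0.39854)/0.90970 + 256.2 = 43.8114
M3: Pc = R·M3+t = (-0.37444, -0.39760, +0.85307); u = 655.2·(-0.37444)/0.85307 + 303.2 = 15.6150, v = 484.8·(-0.39760)/0.85307 + 256.2 = 30.2467

c0=(20.33, 148.77) c1=(173.01, 154.72) c2=(174.67, 43.81) c3=(15.62, 30.25)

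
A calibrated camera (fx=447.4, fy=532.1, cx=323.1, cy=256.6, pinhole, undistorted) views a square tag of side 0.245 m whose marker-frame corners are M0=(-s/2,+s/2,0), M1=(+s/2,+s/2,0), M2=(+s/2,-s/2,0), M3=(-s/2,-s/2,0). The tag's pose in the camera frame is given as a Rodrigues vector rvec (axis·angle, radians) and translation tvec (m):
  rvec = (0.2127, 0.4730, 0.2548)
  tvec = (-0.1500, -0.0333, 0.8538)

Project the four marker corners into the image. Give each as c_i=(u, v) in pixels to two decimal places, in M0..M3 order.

Intrinsics K: fx=447.4, fy=532.1, cx=323.1, cy=256.6
Marker side s = 0.245 m; corners in marker frame (Z=0):
  M0 = (-0.1225, +0.1225, 0)
  M1 = (+0.1225, +0.1225, 0)
  M2 = (+0.1225, -0.1225, 0)
  M3 = (-0.1225, -0.1225, 0)
rvec = (0.2127, 0.4730, 0.2548), |rvec| = θ = 0.57784 rad = 33.108°
Rodrigues: sinθ=0.54621, 1−cosθ=0.16235; R = I + sinθ·[k]× + (1−cosθ)·[k]×²:
    [+0.85965 -0.19194 +0.47347]
    [+0.28977 +0.94643 -0.14246]
    [-0.42076 +0.25966 +0.86922]
t = (-0.1500, -0.0333, 0.8538) m
M0: Pc = R·M0+t = (-0.27882, +0.04714, +0.93715); u = 447.4·(-0.27882)/0.93715 + 323.1 = 189.9908, v = 532.1·(+0.04714)/0.93715 + 256.6 = 283.3657
M1: Pc = R·M1+t = (-0.06821, +0.11814, +0.83407); u = 447.4·(-0.06821)/0.83407 + 323.1 = 286.5139, v = 532.1·(+0.11814)/0.83407 + 256.6 = 331.9657
M2: Pc = R·M2+t = (-0.02118, -0.11374, +0.77045); u = 447.4·(-0.02118)/0.77045 + 323.1 = 310.8000, v = 532.1·(-0.11374)/0.77045 + 256.6 = 178.0465
M3: Pc = R·M3+t = (-0.23179, -0.18474, +0.87353); u = 447.4·(-0.23179)/0.87353 + 323.1 = 204.3814, v = 532.1·(-0.18474)/0.87353 + 256.6 = 144.0713

c0=(189.99, 283.37) c1=(286.51, 331.97) c2=(310.80, 178.05) c3=(204.38, 144.07)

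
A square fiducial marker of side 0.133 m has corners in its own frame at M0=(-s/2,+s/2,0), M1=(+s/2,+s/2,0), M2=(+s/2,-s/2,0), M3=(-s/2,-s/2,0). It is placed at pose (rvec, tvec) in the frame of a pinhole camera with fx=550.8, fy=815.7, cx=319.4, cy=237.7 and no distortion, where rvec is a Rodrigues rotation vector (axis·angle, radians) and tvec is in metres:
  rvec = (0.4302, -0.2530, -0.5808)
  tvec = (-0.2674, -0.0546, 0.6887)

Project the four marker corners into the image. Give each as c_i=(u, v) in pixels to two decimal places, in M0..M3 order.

Intrinsics K: fx=550.8, fy=815.7, cx=319.4, cy=237.7
Marker side s = 0.133 m; corners in marker frame (Z=0):
  M0 = (-0.0665, +0.0665, 0)
  M1 = (+0.0665, +0.0665, 0)
  M2 = (+0.0665, -0.0665, 0)
  M3 = (-0.0665, -0.0665, 0)
rvec = (0.4302, -0.2530, -0.5808), |rvec| = θ = 0.76577 rad = 43.876°
Rodrigues: sinθ=0.69310, 1−cosθ=0.27915; R = I + sinθ·[k]× + (1−cosθ)·[k]×²:
    [+0.80895 +0.47386 -0.34793]
    [-0.57749 +0.75132 -0.31942]
    [+0.11004 +0.45932 +0.88143]
t = (-0.2674, -0.0546, 0.6887) m
M0: Pc = R·M0+t = (-0.28968, +0.03377, +0.71193); u = 550.8·(-0.28968)/0.71193 + 319.4 = 95.2795, v = 815.7·(+0.03377)/0.71193 + 237.7 = 276.3874
M1: Pc = R·M1+t = (-0.18209, -0.04304, +0.72656); u = 550.8·(-0.18209)/0.72656 + 319.4 = 181.3571, v = 815.7·(-0.04304)/0.72656 + 237.7 = 189.3792
M2: Pc = R·M2+t = (-0.24512, -0.14297, +0.66547); u = 550.8·(-0.24512)/0.66547 + 319.4 = 116.5212, v = 815.7·(-0.14297)/0.66547 + 237.7 = 62.4607
M3: Pc = R·M3+t = (-0.35271, -0.06616, +0.65084); u = 550.8·(-0.35271)/0.65084 + 319.4 = 20.9060, v = 815.7·(-0.06616)/0.65084 + 237.7 = 154.7817

c0=(95.28, 276.39) c1=(181.36, 189.38) c2=(116.52, 62.46) c3=(20.91, 154.78)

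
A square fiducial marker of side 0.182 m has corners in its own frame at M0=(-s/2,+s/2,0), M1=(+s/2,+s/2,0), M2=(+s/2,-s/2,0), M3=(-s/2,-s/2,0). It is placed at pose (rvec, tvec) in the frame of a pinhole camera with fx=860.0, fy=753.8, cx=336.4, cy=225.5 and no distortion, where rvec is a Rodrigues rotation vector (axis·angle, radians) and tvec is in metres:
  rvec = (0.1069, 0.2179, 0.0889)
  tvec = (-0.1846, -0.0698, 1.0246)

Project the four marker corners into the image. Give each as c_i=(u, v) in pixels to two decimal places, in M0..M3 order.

c0=(107.96, 233.56) c1=(249.16, 247.30) c2=(259.33, 111.19) c3=(114.89, 102.23)

Intrinsics K: fx=860.0, fy=753.8, cx=336.4, cy=225.5
Marker side s = 0.182 m; corners in marker frame (Z=0):
  M0 = (-0.0910, +0.0910, 0)
  M1 = (+0.0910, +0.0910, 0)
  M2 = (+0.0910, -0.0910, 0)
  M3 = (-0.0910, -0.0910, 0)
rvec = (0.1069, 0.2179, 0.0889), |rvec| = θ = 0.25848 rad = 14.810°
Rodrigues: sinθ=0.25561, 1−cosθ=0.03322; R = I + sinθ·[k]× + (1−cosθ)·[k]×²:
    [+0.97246 -0.07633 +0.22021]
    [+0.09950 +0.99039 -0.09608]
    [-0.21076 +0.11535 +0.97071]
t = (-0.1846, -0.0698, 1.0246) m
M0: Pc = R·M0+t = (-0.28004, +0.01127, +1.05428); u = 860.0·(-0.28004)/1.05428 + 336.4 = 107.9639, v = 753.8·(+0.01127)/1.05428 + 225.5 = 233.5589
M1: Pc = R·M1+t = (-0.10305, +0.02938, +1.01592); u = 860.0·(-0.10305)/1.01592 + 336.4 = 249.1638, v = 753.8·(+0.02938)/1.01592 + 225.5 = 247.2992
M2: Pc = R·M2+t = (-0.08916, -0.15087, +0.99492); u = 860.0·(-0.08916)/0.99492 + 336.4 = 259.3314, v = 753.8·(-0.15087)/0.99492 + 225.5 = 111.1931
M3: Pc = R·M3+t = (-0.26615, -0.16898, +1.03328); u = 860.0·(-0.26615)/1.03328 + 336.4 = 114.8854, v = 753.8·(-0.16898)/1.03328 + 225.5 = 102.2262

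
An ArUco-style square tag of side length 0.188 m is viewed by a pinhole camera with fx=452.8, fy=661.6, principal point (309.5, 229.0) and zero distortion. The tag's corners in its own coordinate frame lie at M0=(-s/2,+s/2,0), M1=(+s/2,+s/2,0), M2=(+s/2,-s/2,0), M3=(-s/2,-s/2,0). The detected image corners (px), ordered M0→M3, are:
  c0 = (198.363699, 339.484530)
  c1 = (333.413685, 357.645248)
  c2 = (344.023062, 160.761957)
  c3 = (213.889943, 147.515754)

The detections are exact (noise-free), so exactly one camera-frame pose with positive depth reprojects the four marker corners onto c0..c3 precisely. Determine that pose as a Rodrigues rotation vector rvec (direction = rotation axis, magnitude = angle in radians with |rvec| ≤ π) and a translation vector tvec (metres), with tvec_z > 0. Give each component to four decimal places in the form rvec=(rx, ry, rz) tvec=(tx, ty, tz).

rvec=(-0.1361, 0.0694, 0.0825) tvec=(-0.0528, 0.0195, 0.6346)

Intrinsics K: fx=452.8, fy=661.6, cx=309.5, cy=229.0
Marker side s = 0.188 m; corners in marker frame (Z=0):
  M0 = (-0.0940, +0.0940, 0)
  M1 = (+0.0940, +0.0940, 0)
  M2 = (+0.0940, -0.0940, 0)
  M3 = (-0.0940, -0.0940, 0)
Detected image corners:
  c0 = (198.363699, 339.484530) px
  c1 = (333.413685, 357.645248) px
  c2 = (344.023062, 160.761957) px
  c3 = (213.889943, 147.515754) px
Planar DLT: solve 8×8 A·h = b for H (H[2,2]=1):
  H  [+672.98473 -126.54630 +271.81810]
  H  [+53.71728 +981.54480 +249.35672]
  H  [-0.11758 -0.20884 +1.00000]
B = K⁻¹H; ‖b₁‖=1.575774, ‖b₂‖=1.575774; λ = 2/(‖b₁‖+‖b₂‖) = 0.634609, sign → tz>0 ⇒ λ=+0.634609
r₁ = λ·B[:,0] = (+0.99421,+0.07735,-0.07462); r₂ = λ·B[:,1] = (-0.08677,+0.98737,-0.13253)
r₃ = r₁×r₂ = (+0.06343,+0.13824,+0.98837); SVD([r₁ r₂ r₃]) → R = UVᵀ:
  R  [+0.99421 -0.08677 +0.06343]
  R  [+0.07735 +0.98737 +0.13824]
  R  [-0.07462 -0.13253 +0.98837]
t = (-0.05281, +0.01953, +0.63461) m
tr R = 2.969947; θ = arccos((tr R − 1)/2) = 0.173576 rad = 9.945°
axis k = ((R−Rᵀ)₃₂, (R−Rᵀ)₁₃, (R−Rᵀ)₂₁) / (2 sinθ) = (-0.783900, +0.399660, +0.475155)
rvec = θ·k = (-0.136066, +0.069371, +0.082475)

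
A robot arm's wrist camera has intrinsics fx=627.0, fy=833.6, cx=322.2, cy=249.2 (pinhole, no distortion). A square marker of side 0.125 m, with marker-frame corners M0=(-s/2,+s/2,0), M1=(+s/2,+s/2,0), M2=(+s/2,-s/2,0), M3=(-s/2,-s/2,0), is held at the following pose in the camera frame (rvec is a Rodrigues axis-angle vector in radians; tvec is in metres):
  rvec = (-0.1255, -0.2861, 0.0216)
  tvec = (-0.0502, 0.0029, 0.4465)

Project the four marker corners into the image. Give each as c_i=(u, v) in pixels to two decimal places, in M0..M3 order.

c0=(157.87, 372.84) c1=(335.31, 372.27) c2=(335.44, 149.12) c3=(164.43, 131.79)

Intrinsics K: fx=627.0, fy=833.6, cx=322.2, cy=249.2
Marker side s = 0.125 m; corners in marker frame (Z=0):
  M0 = (-0.0625, +0.0625, 0)
  M1 = (+0.0625, +0.0625, 0)
  M2 = (+0.0625, -0.0625, 0)
  M3 = (-0.0625, -0.0625, 0)
rvec = (-0.1255, -0.2861, 0.0216), |rvec| = θ = 0.31316 rad = 17.943°
Rodrigues: sinθ=0.30807, 1−cosθ=0.04864; R = I + sinθ·[k]× + (1−cosθ)·[k]×²:
    [+0.95918 -0.00344 -0.28279]
    [+0.03906 +0.99196 +0.12039]
    [+0.28010 -0.12652 +0.95160]
t = (-0.0502, 0.0029, 0.4465) m
M0: Pc = R·M0+t = (-0.11036, +0.06246, +0.42109); u = 627.0·(-0.11036)/0.42109 + 322.2 = 157.8678, v = 833.6·(+0.06246)/0.42109 + 249.2 = 372.8414
M1: Pc = R·M1+t = (+0.00953, +0.06734, +0.45610); u = 627.0·(+0.00953)/0.45610 + 322.2 = 335.3055, v = 833.6·(+0.06734)/0.45610 + 249.2 = 372.2725
M2: Pc = R·M2+t = (+0.00996, -0.05666, +0.47191); u = 627.0·(+0.00996)/0.47191 + 322.2 = 335.4379, v = 833.6·(-0.05666)/0.47191 + 249.2 = 149.1208
M3: Pc = R·M3+t = (-0.10993, -0.06154, +0.43690); u = 627.0·(-0.10993)/0.43690 + 322.2 = 164.4339, v = 833.6·(-0.06154)/0.43690 + 249.2 = 131.7860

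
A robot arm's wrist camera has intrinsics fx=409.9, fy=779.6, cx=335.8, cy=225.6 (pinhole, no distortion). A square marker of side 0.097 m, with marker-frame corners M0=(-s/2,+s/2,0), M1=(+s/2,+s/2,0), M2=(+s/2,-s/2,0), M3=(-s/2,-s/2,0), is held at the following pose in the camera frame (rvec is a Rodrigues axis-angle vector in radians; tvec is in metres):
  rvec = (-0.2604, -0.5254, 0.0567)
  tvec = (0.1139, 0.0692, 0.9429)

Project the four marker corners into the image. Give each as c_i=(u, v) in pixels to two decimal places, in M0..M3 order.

Intrinsics K: fx=409.9, fy=779.6, cx=335.8, cy=225.6
Marker side s = 0.097 m; corners in marker frame (Z=0):
  M0 = (-0.0485, +0.0485, 0)
  M1 = (+0.0485, +0.0485, 0)
  M2 = (+0.0485, -0.0485, 0)
  M3 = (-0.0485, -0.0485, 0)
rvec = (-0.2604, -0.5254, 0.0567), |rvec| = θ = 0.58912 rad = 33.754°
Rodrigues: sinθ=0.55563, 1−cosθ=0.16857; R = I + sinθ·[k]× + (1−cosθ)·[k]×²:
    [+0.86436 +0.01297 -0.50270]
    [+0.11993 +0.96550 +0.23113]
    [+0.48836 -0.26007 +0.83299]
t = (0.1139, 0.0692, 0.9429) m
M0: Pc = R·M0+t = (+0.07261, +0.11021, +0.90660); u = 409.9·(+0.07261)/0.90660 + 335.8 = 368.6280, v = 779.6·(+0.11021)/0.90660 + 225.6 = 320.3716
M1: Pc = R·M1+t = (+0.15645, +0.12184, +0.95397); u = 409.9·(+0.15645)/0.95397 + 335.8 = 403.0233, v = 779.6·(+0.12184)/0.95397 + 225.6 = 325.1722
M2: Pc = R·M2+t = (+0.15519, +0.02819, +0.97920); u = 409.9·(+0.15519)/0.97920 + 335.8 = 400.7647, v = 779.6·(+0.02819)/0.97920 + 225.6 = 248.0434
M3: Pc = R·M3+t = (+0.07135, +0.01656, +0.93183); u = 409.9·(+0.07135)/0.93183 + 335.8 = 367.1857, v = 779.6·(+0.01656)/0.93183 + 225.6 = 239.4518

c0=(368.63, 320.37) c1=(403.02, 325.17) c2=(400.76, 248.04) c3=(367.19, 239.45)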